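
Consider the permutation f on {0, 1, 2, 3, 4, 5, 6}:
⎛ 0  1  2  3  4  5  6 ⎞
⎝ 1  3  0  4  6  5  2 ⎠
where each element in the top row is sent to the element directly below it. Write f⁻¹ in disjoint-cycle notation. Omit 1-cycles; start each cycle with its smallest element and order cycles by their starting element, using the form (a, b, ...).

The cycle decomposition of f is (0, 1, 3, 4, 6, 2).
Reversing each cycle (and rotating so the smallest element leads) gives f⁻¹ = (0, 2, 6, 4, 3, 1).

(0, 2, 6, 4, 3, 1)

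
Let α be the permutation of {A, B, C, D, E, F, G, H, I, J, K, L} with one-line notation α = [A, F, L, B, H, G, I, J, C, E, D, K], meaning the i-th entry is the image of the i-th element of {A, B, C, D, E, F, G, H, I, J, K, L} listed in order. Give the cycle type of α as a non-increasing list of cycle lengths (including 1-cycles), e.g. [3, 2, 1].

[8, 3, 1]

The disjoint cycles are (A)(B F G I C L K D)(E H J), with lengths 8, 3, 1 in non-increasing order.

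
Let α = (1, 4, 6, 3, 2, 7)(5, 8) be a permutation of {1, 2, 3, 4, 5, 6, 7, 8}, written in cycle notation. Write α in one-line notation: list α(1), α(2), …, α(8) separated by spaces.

Each element maps to the next entry in its cycle (wrapping to the front): 1↦4, 2↦7, 3↦2, 4↦6, 5↦8, 6↦3, 7↦1, 8↦5.
So the one-line form is 4 7 2 6 8 3 1 5.

4 7 2 6 8 3 1 5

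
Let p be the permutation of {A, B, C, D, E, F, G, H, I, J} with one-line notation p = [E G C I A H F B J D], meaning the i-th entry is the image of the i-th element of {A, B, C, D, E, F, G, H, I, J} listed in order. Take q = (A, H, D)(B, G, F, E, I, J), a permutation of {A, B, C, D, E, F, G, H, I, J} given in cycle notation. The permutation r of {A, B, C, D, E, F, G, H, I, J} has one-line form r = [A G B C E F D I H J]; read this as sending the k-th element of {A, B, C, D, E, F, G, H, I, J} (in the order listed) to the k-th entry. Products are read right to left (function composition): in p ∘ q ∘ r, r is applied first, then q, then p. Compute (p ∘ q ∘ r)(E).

J

Apply the permutations in order: r(E) = E, then q(E) = I, then p(I) = J. So (p ∘ q ∘ r)(E) = J.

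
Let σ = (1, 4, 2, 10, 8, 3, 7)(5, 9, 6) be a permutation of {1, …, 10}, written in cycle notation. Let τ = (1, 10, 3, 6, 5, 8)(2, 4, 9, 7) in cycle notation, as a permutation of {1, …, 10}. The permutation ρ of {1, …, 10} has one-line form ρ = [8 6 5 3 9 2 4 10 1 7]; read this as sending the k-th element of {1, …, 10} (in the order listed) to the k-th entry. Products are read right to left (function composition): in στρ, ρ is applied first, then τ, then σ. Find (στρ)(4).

5

Apply the permutations in order: ρ(4) = 3, then τ(3) = 6, then σ(6) = 5. So (στρ)(4) = 5.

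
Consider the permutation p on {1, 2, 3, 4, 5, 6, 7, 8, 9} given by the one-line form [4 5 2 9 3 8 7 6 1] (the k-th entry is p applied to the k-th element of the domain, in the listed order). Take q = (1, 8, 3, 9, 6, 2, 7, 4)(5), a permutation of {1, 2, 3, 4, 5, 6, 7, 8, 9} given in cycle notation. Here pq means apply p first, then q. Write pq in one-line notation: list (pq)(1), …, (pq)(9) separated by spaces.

(pq)(x) = q(p(x)). Computing each image: q(p(1)) = q(4) = 1, q(p(2)) = q(5) = 5, q(p(3)) = q(2) = 7, q(p(4)) = q(9) = 6, q(p(5)) = q(3) = 9, q(p(6)) = q(8) = 3, q(p(7)) = q(7) = 4, q(p(8)) = q(6) = 2, q(p(9)) = q(1) = 8.
Hence pq = [1 5 7 6 9 3 4 2 8].

1 5 7 6 9 3 4 2 8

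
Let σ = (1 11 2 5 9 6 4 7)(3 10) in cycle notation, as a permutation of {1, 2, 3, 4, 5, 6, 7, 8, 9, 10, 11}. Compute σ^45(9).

9 lies in the 8-cycle (1 11 2 5 9 6 4 7).
On an 8-cycle, σ^8 is the identity, so σ^45 = σ^5 there (45 ≡ 5 mod 8).
Advancing 5 steps from 9: 9 → 6 → 4 → 7 → 1 → 11.

11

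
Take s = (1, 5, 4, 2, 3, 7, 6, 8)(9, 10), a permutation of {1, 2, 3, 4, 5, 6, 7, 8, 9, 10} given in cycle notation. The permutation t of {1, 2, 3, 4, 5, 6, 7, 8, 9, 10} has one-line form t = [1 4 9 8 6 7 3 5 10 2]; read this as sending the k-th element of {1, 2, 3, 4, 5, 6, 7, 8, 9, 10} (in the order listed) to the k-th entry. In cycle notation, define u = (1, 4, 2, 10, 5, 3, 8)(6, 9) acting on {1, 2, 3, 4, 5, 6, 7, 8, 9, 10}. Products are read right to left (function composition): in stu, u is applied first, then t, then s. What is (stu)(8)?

5

Chase 8: u(8) = 1; t(1) = 1; s(1) = 5. Hence (stu)(8) = 5.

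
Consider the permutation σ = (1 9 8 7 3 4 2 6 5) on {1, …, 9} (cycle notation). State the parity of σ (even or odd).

even

The cycle lengths are 9.
A cycle is odd iff its length is even; σ has 0 even-length cycles, so sgn(σ) = (−1)^0 and σ is even.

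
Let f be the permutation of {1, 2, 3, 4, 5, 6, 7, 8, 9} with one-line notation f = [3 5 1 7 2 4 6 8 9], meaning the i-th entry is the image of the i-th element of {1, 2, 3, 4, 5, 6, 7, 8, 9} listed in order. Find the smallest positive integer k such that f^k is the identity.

Writing f as disjoint cycles, the cycle lengths are 3, 2, 2, 1, 1.
Since disjoint cycles commute, ord(f) = lcm(3, 2, 2) = 6.

6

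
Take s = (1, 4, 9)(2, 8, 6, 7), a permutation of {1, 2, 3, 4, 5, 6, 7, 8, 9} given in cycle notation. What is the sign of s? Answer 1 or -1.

-1

The cycle lengths are 4, 3, 1, 1.
A cycle of length ℓ contributes ℓ−1 transpositions, so s is a product of 3 + 2 = 5 transpositions — odd.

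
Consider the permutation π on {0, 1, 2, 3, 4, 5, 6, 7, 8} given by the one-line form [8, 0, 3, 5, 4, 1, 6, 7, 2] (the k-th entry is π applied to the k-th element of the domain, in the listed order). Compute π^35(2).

Tracing 2 → 3 → … returns to 2 after 6 steps, so 2 lies in a 6-cycle (0, 8, 2, 3, 5, 1).
Powers repeat with period 6 on this cycle, and 35 mod 6 = 5, so π^35(2) = π^5(2).
Stepping 5 places around the cycle: 2 → 3 → 5 → 1 → 0 → 8.

8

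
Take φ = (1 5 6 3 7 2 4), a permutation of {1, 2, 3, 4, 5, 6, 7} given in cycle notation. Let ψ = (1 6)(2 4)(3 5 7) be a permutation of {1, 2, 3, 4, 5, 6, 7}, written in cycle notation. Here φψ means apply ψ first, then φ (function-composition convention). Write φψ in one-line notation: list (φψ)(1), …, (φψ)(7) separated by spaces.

Chase each element through ψ then φ: 1 → 6 → 3; 2 → 4 → 1; 3 → 5 → 6; 4 → 2 → 4; 5 → 7 → 2; 6 → 1 → 5; 7 → 3 → 7.
So φψ in one-line form is 3 1 6 4 2 5 7.

3 1 6 4 2 5 7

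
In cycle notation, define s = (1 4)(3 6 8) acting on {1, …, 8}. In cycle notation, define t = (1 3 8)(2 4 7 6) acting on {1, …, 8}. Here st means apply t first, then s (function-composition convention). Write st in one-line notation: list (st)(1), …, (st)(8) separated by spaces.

For each element, apply t then s: 1 → 3 → 6; 2 → 4 → 1; 3 → 8 → 3; 4 → 7 → 7; 5 → 5 → 5; 6 → 2 → 2; 7 → 6 → 8; 8 → 1 → 4.
Collecting the images, st = [6 1 3 7 5 2 8 4].

6 1 3 7 5 2 8 4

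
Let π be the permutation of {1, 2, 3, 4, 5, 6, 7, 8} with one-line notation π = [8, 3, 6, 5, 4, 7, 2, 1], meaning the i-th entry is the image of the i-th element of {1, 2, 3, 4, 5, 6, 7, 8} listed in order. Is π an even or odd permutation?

odd

In disjoint-cycle form the cycle lengths are 4, 2, 2.
A cycle of length ℓ contributes ℓ−1 transpositions, so π is a product of 3 + 1 + 1 = 5 transpositions — odd.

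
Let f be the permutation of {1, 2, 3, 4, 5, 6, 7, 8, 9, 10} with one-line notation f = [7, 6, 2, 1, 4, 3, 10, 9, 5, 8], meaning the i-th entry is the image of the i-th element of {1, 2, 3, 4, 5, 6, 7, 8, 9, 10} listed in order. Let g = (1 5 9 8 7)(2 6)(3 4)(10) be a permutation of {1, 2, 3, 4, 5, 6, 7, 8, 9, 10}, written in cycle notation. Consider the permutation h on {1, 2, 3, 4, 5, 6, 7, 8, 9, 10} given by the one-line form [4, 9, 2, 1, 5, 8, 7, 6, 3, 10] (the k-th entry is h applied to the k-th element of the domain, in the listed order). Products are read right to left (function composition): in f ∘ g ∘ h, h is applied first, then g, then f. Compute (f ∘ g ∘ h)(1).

Chase 1: h(1) = 4; g(4) = 3; f(3) = 2. Hence (f ∘ g ∘ h)(1) = 2.

2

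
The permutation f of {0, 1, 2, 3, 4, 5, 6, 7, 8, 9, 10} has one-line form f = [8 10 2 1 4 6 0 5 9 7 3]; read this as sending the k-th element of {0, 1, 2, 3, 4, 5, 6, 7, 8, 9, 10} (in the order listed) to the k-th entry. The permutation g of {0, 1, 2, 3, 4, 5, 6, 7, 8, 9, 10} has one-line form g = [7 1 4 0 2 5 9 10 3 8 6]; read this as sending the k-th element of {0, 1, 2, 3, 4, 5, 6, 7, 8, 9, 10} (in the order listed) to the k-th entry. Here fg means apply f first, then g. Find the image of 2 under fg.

(fg)(2) = g(f(2)). f(2) = 2, then g(2) = 4. So (fg)(2) = 4.

4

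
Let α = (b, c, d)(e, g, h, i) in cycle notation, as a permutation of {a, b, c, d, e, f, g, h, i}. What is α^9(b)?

b lies in the 3-cycle (b, c, d).
Since the cycle has length 3, α^9 acts on it the same as α^0 (9 mod 3 = 0).
So α^9(b) = b.

b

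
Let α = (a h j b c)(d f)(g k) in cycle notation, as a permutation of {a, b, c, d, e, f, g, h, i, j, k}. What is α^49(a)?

a lies in the 5-cycle (a h j b c).
Since the cycle has length 5, α^49 acts on it the same as α^4 (49 mod 5 = 4).
Stepping 4 places around the cycle: a → h → j → b → c.

c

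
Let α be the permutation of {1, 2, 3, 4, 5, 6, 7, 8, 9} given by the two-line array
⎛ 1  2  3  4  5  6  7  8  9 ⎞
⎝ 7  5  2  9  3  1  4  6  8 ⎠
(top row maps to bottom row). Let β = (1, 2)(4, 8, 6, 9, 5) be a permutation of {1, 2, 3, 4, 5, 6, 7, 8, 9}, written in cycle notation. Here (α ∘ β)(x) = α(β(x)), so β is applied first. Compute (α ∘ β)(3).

(α ∘ β)(3) = α(β(3)). β(3) = 3, then α(3) = 2. So (α ∘ β)(3) = 2.

2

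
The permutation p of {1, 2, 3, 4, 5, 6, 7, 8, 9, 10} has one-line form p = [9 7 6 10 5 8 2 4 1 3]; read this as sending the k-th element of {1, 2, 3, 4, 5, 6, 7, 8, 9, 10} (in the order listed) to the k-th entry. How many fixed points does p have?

The fixed points (elements with p(x) = x) are {5}, so there is 1.

1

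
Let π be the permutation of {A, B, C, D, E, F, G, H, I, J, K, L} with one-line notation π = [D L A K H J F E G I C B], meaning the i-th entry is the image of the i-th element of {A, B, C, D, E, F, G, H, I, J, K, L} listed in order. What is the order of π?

The disjoint-cycle form of π has cycle lengths 4, 4, 2, 2.
The order of π is the least common multiple of its cycle lengths: lcm(4, 4, 2, 2) = 4.

4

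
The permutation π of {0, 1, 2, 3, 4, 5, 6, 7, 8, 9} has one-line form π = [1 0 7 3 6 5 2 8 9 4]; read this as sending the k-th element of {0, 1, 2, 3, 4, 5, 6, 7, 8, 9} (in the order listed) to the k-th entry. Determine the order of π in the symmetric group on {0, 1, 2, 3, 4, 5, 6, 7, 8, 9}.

The disjoint-cycle form of π has cycle lengths 6, 2, 1, 1.
The order is lcm(6, 2) = 6.

6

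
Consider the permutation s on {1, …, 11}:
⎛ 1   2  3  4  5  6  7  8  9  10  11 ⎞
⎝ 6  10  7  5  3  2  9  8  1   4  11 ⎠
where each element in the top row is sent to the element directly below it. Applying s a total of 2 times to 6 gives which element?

10

Tracing 6 → 2 → … returns to 6 after 9 steps, so 6 lies in a 9-cycle (1 6 2 10 4 5 3 7 9).
Stepping 2 places around the cycle: 6 → 2 → 10.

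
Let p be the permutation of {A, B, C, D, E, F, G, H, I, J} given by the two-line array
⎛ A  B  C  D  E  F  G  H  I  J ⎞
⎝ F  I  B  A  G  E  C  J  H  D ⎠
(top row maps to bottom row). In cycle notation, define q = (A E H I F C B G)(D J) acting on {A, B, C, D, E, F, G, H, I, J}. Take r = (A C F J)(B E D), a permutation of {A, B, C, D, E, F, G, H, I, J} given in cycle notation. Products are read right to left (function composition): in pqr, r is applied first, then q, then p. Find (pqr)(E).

D

Apply the permutations in order: r(E) = D, then q(D) = J, then p(J) = D. So (pqr)(E) = D.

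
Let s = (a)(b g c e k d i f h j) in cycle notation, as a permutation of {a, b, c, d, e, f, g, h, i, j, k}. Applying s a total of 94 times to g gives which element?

g lies in the 10-cycle (b g c e k d i f h j).
Since the cycle has length 10, s^94 acts on it the same as s^4 (94 mod 10 = 4).
Stepping 4 places around the cycle: g → c → e → k → d.

d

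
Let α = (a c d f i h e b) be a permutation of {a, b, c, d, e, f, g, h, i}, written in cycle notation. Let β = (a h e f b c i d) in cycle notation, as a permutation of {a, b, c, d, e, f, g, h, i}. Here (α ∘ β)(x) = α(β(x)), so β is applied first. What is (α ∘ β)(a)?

e

(α ∘ β)(a) = α(β(a)). β(a) = h, then α(h) = e. So (α ∘ β)(a) = e.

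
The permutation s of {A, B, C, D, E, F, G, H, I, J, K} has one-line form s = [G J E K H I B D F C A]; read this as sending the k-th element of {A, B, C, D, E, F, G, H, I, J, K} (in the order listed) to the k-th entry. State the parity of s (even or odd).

In disjoint-cycle form the cycle lengths are 9, 2.
A cycle of length ℓ contributes ℓ−1 transpositions, so s is a product of 8 + 1 = 9 transpositions — odd.

odd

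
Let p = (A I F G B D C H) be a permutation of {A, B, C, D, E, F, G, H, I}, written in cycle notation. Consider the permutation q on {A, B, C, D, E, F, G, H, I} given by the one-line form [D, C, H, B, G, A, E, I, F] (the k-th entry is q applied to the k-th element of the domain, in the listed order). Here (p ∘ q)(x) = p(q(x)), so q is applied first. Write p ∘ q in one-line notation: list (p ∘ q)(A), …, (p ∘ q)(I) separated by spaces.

For each element, apply q then p: A → D → C; B → C → H; C → H → A; D → B → D; E → G → B; F → A → I; G → E → E; H → I → F; I → F → G.
So p ∘ q in one-line form is C H A D B I E F G.

C H A D B I E F G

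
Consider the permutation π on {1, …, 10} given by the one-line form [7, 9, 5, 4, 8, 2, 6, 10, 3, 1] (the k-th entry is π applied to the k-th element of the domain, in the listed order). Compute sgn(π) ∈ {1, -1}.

In disjoint-cycle form the cycle lengths are 9, 1.
A cycle is odd iff its length is even; π has 0 even-length cycles, so sgn(π) = (−1)^0 and π is even.

1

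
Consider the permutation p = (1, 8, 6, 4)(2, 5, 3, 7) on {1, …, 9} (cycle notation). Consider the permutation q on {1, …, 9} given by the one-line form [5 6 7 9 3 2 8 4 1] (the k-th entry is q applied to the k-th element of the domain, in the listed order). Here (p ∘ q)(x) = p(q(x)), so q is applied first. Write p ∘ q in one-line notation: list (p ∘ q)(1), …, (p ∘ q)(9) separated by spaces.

(p ∘ q)(x) = p(q(x)). Computing each image: p(q(1)) = p(5) = 3, p(q(2)) = p(6) = 4, p(q(3)) = p(7) = 2, p(q(4)) = p(9) = 9, p(q(5)) = p(3) = 7, p(q(6)) = p(2) = 5, p(q(7)) = p(8) = 6, p(q(8)) = p(4) = 1, p(q(9)) = p(1) = 8.
Hence p ∘ q = [3 4 2 9 7 5 6 1 8].

3 4 2 9 7 5 6 1 8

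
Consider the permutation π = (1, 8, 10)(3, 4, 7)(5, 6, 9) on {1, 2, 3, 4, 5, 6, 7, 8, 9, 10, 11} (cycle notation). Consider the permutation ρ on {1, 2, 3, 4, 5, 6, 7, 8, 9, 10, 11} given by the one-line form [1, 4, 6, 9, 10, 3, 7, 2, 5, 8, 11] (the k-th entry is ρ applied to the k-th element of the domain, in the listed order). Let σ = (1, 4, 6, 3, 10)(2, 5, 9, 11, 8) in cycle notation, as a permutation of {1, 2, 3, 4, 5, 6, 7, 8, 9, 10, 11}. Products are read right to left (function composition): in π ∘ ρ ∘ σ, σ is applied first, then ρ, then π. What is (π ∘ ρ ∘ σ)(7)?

3

(π ∘ ρ ∘ σ)(7) = π(ρ(σ(7))). σ(7) = 7, then ρ(7) = 7, then π(7) = 3, so the result is 3.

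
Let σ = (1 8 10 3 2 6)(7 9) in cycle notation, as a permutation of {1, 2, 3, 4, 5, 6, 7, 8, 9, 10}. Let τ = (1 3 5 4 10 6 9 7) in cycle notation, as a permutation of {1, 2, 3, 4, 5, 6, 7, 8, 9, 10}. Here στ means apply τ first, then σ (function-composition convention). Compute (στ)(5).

First apply τ: τ(5) = 4, then σ(4) = 4. Thus (στ)(5) = 4.

4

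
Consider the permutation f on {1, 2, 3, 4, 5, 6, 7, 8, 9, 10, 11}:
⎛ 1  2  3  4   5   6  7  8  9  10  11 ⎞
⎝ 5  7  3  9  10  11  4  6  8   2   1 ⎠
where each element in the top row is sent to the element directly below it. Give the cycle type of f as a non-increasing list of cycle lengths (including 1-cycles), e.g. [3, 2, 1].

[10, 1]

The disjoint cycles are (1 5 10 2 7 4 9 8 6 11)(3), with lengths 10, 1 in non-increasing order.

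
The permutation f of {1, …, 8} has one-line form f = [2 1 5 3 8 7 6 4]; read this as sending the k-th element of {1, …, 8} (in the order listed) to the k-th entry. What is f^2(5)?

Tracing 5 → 8 → … returns to 5 after 4 steps, so 5 lies in a 4-cycle (3, 5, 8, 4).
Advancing 2 steps from 5: 5 → 8 → 4.

4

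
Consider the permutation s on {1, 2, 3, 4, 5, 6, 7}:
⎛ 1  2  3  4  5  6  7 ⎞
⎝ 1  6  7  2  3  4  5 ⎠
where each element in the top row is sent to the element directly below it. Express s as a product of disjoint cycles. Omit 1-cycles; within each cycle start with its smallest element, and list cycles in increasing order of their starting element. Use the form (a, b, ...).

From 2: 2 → 6 → 4 → 2, closing the cycle (2, 6, 4).
Continuing from each remaining unvisited element yields (2, 6, 4)(3, 7, 5).

(2, 6, 4)(3, 7, 5)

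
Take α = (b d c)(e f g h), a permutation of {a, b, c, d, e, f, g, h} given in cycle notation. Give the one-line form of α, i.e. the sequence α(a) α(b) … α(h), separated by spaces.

a d b c f g h e

Reading each image from the cycles: a↦a, b↦d, c↦b, d↦c, e↦f, f↦g, g↦h, h↦e.
Listing these in domain order gives a d b c f g h e.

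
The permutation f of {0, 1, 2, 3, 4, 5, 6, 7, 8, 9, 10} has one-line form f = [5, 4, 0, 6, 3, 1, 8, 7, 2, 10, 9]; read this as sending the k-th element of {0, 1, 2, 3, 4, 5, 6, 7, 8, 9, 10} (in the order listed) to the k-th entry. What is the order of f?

Decomposing into disjoint cycles gives cycle lengths 8, 2, 1.
The order of f is the least common multiple of its cycle lengths: lcm(8, 2) = 8.

8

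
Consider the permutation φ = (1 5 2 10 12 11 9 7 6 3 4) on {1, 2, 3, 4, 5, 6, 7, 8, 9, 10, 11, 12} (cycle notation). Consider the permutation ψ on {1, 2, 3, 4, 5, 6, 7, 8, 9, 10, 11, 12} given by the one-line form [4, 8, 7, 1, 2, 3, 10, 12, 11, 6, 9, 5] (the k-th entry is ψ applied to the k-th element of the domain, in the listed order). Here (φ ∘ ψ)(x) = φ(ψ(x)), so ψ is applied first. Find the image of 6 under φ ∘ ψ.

4

First apply ψ: ψ(6) = 3, then φ(3) = 4. Thus (φ ∘ ψ)(6) = 4.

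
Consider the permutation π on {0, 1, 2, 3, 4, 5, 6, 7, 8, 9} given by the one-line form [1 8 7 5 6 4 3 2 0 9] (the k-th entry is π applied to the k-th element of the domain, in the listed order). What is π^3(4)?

5

Tracing 4 → 6 → … returns to 4 after 4 steps, so 4 lies in a 4-cycle (3 5 4 6).
Stepping 3 places around the cycle: 4 → 6 → 3 → 5.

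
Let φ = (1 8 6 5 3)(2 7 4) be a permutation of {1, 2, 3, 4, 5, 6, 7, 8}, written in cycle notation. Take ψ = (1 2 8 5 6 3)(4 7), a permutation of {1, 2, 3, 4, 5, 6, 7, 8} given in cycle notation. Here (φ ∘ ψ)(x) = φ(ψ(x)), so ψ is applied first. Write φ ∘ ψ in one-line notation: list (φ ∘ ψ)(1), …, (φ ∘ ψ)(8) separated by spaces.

(φ ∘ ψ)(x) = φ(ψ(x)). Computing each image: φ(ψ(1)) = φ(2) = 7, φ(ψ(2)) = φ(8) = 6, φ(ψ(3)) = φ(1) = 8, φ(ψ(4)) = φ(7) = 4, φ(ψ(5)) = φ(6) = 5, φ(ψ(6)) = φ(3) = 1, φ(ψ(7)) = φ(4) = 2, φ(ψ(8)) = φ(5) = 3.
Hence φ ∘ ψ = [7 6 8 4 5 1 2 3].

7 6 8 4 5 1 2 3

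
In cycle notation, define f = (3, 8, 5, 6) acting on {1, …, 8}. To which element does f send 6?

In the cycle (3, 8, 5, 6), 6 is followed by 3, so f(6) = 3.

3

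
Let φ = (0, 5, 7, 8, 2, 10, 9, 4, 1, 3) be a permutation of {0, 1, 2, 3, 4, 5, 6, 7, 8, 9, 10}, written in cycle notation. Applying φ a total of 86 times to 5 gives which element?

5 lies in the 10-cycle (0, 5, 7, 8, 2, 10, 9, 4, 1, 3).
Powers repeat with period 10 on this cycle, and 86 mod 10 = 6, so φ^86(5) = φ^6(5).
Advancing 6 steps from 5: 5 → 7 → 8 → 2 → 10 → 9 → 4.

4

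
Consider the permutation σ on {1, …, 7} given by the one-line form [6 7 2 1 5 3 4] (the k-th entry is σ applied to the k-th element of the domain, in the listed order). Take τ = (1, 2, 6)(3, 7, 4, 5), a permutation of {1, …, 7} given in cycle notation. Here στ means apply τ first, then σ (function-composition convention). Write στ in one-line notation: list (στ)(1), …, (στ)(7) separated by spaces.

Chase each element through τ then σ: 1 → 2 → 7; 2 → 6 → 3; 3 → 7 → 4; 4 → 5 → 5; 5 → 3 → 2; 6 → 1 → 6; 7 → 4 → 1.
Collecting the images, στ = [7 3 4 5 2 6 1].

7 3 4 5 2 6 1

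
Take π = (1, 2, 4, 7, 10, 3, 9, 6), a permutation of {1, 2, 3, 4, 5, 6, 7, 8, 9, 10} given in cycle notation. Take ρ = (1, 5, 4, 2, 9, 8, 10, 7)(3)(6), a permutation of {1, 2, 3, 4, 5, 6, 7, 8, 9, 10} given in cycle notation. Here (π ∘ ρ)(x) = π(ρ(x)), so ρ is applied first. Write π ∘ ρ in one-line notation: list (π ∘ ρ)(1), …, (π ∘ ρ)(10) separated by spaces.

Chase each element through ρ then π: 1 → 5 → 5; 2 → 9 → 6; 3 → 3 → 9; 4 → 2 → 4; 5 → 4 → 7; 6 → 6 → 1; 7 → 1 → 2; 8 → 10 → 3; 9 → 8 → 8; 10 → 7 → 10.
Collecting the images, π ∘ ρ = [5 6 9 4 7 1 2 3 8 10].

5 6 9 4 7 1 2 3 8 10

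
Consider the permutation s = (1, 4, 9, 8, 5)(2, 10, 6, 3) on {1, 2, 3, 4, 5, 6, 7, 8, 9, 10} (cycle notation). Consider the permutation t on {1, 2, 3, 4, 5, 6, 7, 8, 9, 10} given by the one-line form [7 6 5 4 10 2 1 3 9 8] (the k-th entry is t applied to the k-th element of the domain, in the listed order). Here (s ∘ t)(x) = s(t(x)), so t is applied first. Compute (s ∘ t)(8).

2

t(8) = 3, then s(3) = 2; composing gives (s ∘ t)(8) = 2.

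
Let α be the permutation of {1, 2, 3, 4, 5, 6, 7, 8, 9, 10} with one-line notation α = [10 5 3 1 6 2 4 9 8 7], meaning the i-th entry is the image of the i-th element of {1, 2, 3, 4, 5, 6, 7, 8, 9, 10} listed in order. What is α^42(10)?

4

Tracing 10 → 7 → … returns to 10 after 4 steps, so 10 lies in a 4-cycle (1, 10, 7, 4).
Powers repeat with period 4 on this cycle, and 42 mod 4 = 2, so α^42(10) = α^2(10).
Advancing 2 steps from 10: 10 → 7 → 4.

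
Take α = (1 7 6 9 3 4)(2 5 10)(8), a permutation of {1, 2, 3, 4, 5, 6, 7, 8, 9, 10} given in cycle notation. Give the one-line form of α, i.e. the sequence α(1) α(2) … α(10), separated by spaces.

Each element maps to the next entry in its cycle (wrapping to the front): 1↦7, 2↦5, 3↦4, 4↦1, 5↦10, 6↦9, 7↦6, 8↦8, 9↦3, 10↦2.
Listing these in domain order gives 7 5 4 1 10 9 6 8 3 2.

7 5 4 1 10 9 6 8 3 2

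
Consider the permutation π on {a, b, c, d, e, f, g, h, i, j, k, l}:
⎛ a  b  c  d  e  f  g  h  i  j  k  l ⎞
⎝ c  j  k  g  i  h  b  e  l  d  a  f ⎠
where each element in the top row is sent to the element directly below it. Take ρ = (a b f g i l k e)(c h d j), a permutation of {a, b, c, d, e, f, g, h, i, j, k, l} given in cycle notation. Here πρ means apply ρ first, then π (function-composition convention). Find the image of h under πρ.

g

(πρ)(h) = π(ρ(h)). ρ(h) = d, then π(d) = g. So (πρ)(h) = g.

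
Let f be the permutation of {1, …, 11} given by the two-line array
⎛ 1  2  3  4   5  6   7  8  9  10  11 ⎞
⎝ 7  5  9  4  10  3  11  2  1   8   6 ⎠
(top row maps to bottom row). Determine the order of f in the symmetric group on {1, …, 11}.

The disjoint-cycle form of f has cycle lengths 6, 4, 1.
Since disjoint cycles commute, ord(f) = lcm(6, 4) = 12.

12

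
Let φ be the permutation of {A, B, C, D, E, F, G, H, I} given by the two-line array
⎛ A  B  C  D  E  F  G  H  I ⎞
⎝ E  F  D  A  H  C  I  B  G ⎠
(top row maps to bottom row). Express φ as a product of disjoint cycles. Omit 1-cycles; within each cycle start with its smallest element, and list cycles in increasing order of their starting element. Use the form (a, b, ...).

(A, E, H, B, F, C, D)(G, I)

Iterating φ from A gives A → E → H → B → F → C → D → A; that is the 7-cycle (A, E, H, B, F, C, D).
Continuing from each remaining unvisited element yields (A, E, H, B, F, C, D)(G, I).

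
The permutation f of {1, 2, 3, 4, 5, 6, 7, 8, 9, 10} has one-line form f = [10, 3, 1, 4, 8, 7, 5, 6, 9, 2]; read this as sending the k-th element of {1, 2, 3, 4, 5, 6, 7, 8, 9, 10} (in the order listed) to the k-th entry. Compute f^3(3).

Tracing 3 → 1 → … returns to 3 after 4 steps, so 3 lies in a 4-cycle (1 10 2 3).
Advancing 3 steps from 3: 3 → 1 → 10 → 2.

2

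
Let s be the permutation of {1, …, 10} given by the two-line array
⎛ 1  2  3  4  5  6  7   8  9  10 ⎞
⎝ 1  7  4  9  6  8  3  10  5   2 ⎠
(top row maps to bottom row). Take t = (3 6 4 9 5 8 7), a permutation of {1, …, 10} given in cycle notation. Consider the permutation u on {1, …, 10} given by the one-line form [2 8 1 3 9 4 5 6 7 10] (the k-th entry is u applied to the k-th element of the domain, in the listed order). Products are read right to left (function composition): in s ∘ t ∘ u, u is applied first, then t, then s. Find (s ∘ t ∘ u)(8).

9

(s ∘ t ∘ u)(8) = s(t(u(8))). u(8) = 6, then t(6) = 4, then s(4) = 9, so the result is 9.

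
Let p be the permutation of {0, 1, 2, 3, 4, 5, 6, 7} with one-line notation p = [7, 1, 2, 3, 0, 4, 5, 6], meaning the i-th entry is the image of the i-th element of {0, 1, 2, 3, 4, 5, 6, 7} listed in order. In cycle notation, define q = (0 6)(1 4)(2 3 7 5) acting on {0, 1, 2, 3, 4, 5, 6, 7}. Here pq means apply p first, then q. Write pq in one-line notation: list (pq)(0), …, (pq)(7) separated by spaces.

(pq)(x) = q(p(x)). Computing each image: q(p(0)) = q(7) = 5, q(p(1)) = q(1) = 4, q(p(2)) = q(2) = 3, q(p(3)) = q(3) = 7, q(p(4)) = q(0) = 6, q(p(5)) = q(4) = 1, q(p(6)) = q(5) = 2, q(p(7)) = q(6) = 0.
Hence pq = [5 4 3 7 6 1 2 0].

5 4 3 7 6 1 2 0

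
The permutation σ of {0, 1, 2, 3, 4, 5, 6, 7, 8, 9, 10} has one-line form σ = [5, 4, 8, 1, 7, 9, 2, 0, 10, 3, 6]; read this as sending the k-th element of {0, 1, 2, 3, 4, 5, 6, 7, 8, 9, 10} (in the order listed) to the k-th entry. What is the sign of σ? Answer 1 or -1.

-1

In disjoint-cycle form the cycle lengths are 7, 4.
A cycle is odd iff its length is even; σ has 1 even-length cycle, so sgn(σ) = (−1)^1 and σ is odd.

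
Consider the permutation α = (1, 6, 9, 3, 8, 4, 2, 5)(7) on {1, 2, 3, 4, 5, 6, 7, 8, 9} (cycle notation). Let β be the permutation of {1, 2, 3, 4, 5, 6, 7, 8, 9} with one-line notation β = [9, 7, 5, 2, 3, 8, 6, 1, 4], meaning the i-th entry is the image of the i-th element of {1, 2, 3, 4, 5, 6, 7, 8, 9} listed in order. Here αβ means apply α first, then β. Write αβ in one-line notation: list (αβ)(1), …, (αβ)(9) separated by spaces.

(αβ)(x) = β(α(x)). Computing each image: β(α(1)) = β(6) = 8, β(α(2)) = β(5) = 3, β(α(3)) = β(8) = 1, β(α(4)) = β(2) = 7, β(α(5)) = β(1) = 9, β(α(6)) = β(9) = 4, β(α(7)) = β(7) = 6, β(α(8)) = β(4) = 2, β(α(9)) = β(3) = 5.
Hence αβ = [8 3 1 7 9 4 6 2 5].

8 3 1 7 9 4 6 2 5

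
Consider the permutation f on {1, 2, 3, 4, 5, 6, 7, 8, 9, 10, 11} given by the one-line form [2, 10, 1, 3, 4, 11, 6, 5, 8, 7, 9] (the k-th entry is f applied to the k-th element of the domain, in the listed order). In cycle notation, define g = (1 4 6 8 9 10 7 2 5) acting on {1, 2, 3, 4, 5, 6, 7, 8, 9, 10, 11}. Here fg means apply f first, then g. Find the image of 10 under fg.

2

First apply f: f(10) = 7, then g(7) = 2. Thus (fg)(10) = 2.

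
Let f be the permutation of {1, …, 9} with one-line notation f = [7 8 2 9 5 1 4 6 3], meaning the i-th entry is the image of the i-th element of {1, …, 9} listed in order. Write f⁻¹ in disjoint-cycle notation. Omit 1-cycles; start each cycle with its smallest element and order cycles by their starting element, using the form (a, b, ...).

First write f in disjoint cycles: (1, 7, 4, 9, 3, 2, 8, 6).
Reversing each cycle (and rotating so the smallest element leads) gives f⁻¹ = (1, 6, 8, 2, 3, 9, 4, 7).

(1, 6, 8, 2, 3, 9, 4, 7)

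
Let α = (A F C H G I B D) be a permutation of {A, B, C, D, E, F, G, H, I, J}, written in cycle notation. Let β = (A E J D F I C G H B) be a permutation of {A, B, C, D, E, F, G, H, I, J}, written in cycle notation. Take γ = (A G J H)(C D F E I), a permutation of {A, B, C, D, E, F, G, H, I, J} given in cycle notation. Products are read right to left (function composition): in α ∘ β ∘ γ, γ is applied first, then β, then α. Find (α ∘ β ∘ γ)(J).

(α ∘ β ∘ γ)(J) = α(β(γ(J))). γ(J) = H, then β(H) = B, then α(B) = D, so the result is D.

D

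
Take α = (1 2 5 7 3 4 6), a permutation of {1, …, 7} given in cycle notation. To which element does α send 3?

Within (1 2 5 7 3 4 6), 3 ↦ 4.

4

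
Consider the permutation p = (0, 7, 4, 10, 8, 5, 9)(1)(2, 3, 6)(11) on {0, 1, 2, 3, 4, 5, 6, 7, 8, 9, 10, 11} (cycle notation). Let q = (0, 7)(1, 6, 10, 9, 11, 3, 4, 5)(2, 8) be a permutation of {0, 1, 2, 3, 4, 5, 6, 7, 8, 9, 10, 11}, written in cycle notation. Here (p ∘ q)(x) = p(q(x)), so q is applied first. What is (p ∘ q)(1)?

(p ∘ q)(1) = p(q(1)). q(1) = 6, then p(6) = 2. So (p ∘ q)(1) = 2.

2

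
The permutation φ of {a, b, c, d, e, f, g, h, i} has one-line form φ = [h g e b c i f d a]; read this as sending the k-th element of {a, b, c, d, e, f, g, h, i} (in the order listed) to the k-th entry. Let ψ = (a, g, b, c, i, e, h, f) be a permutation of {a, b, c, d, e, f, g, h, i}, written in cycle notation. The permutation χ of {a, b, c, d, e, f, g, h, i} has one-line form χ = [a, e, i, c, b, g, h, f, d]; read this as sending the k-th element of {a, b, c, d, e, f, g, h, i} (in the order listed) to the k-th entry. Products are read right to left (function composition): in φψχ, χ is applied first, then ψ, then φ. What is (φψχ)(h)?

h

(φψχ)(h) = φ(ψ(χ(h))). χ(h) = f, then ψ(f) = a, then φ(a) = h, so the result is h.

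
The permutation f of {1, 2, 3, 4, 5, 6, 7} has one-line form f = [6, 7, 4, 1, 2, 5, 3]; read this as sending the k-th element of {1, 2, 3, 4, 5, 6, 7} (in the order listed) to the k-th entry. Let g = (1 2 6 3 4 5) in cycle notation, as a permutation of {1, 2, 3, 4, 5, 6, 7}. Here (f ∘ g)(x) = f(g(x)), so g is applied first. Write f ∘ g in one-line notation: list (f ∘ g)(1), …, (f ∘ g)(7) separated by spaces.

Chase each element through g then f: 1 → 2 → 7; 2 → 6 → 5; 3 → 4 → 1; 4 → 5 → 2; 5 → 1 → 6; 6 → 3 → 4; 7 → 7 → 3.
Collecting the images, f ∘ g = [7 5 1 2 6 4 3].

7 5 1 2 6 4 3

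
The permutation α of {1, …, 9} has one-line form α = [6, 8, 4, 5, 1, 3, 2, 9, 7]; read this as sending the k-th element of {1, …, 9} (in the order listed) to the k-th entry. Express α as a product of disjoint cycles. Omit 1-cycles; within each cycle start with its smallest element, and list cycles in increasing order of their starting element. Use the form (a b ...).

From 1: 1 → 6 → 3 → 4 → 5 → 1, closing the cycle (1 6 3 4 5).
Repeating from the next unused element and collecting all non-trivial cycles gives (1 6 3 4 5)(2 8 9 7).

(1 6 3 4 5)(2 8 9 7)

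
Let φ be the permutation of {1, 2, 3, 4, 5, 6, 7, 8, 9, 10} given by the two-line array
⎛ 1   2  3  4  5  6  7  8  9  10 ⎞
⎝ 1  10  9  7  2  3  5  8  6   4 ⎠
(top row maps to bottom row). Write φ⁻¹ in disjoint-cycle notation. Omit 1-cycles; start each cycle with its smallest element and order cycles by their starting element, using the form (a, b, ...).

The cycle decomposition of φ is (2, 10, 4, 7, 5)(3, 9, 6).
The inverse reverses every cycle; in canonical form, φ⁻¹ = (2, 5, 7, 4, 10)(3, 6, 9).

(2, 5, 7, 4, 10)(3, 6, 9)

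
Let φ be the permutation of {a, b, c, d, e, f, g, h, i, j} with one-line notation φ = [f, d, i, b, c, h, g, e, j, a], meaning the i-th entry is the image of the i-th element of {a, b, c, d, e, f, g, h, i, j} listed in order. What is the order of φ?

The disjoint-cycle form of φ has cycle lengths 7, 2, 1.
The order is lcm(7, 2) = 14.

14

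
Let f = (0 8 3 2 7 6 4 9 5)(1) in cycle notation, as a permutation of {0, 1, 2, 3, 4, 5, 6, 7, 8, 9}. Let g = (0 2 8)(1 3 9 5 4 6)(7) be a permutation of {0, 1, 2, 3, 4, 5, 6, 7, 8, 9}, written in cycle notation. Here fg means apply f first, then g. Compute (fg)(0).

(fg)(0) = g(f(0)). f(0) = 8, then g(8) = 0. So (fg)(0) = 0.

0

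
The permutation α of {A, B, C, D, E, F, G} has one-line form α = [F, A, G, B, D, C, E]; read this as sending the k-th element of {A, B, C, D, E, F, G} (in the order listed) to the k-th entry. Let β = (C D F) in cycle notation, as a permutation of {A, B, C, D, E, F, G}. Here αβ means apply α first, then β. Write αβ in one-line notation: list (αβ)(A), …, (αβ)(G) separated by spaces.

C A G B F D E

(αβ)(x) = β(α(x)). Computing each image: β(α(A)) = β(F) = C, β(α(B)) = β(A) = A, β(α(C)) = β(G) = G, β(α(D)) = β(B) = B, β(α(E)) = β(D) = F, β(α(F)) = β(C) = D, β(α(G)) = β(E) = E.
Hence αβ = [C A G B F D E].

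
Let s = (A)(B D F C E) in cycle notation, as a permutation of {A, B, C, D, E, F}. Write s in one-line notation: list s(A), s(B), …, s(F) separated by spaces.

Reading each image from the cycles: A→A, B→D, C→E, D→F, E→B, F→C.
So the one-line form is A D E F B C.

A D E F B C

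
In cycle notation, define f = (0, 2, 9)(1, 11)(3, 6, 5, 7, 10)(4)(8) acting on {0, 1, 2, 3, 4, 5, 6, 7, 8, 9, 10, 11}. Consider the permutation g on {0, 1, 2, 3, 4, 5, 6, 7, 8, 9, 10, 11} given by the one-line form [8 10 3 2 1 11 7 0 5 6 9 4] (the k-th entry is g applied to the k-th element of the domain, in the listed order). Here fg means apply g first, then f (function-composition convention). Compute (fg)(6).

g(6) = 7, then f(7) = 10; composing gives (fg)(6) = 10.

10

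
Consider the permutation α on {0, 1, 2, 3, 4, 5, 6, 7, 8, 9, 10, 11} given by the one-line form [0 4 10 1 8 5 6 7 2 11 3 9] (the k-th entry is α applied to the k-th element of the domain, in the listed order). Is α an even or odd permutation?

In disjoint-cycle form the cycle lengths are 6, 2, 1, 1, 1, 1.
A cycle is odd iff its length is even; α has 2 even-length cycles, so sgn(α) = (−1)^2 and α is even.

even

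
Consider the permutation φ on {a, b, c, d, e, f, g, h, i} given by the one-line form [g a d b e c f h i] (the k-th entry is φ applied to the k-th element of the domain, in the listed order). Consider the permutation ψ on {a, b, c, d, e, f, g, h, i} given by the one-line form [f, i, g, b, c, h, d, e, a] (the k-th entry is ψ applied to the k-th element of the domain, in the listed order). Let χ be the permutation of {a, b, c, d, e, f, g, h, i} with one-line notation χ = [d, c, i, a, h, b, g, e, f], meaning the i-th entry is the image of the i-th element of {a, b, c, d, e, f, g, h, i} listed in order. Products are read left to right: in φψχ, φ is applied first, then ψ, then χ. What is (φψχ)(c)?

c

(φψχ)(c) = χ(ψ(φ(c))). φ(c) = d, then ψ(d) = b, then χ(b) = c, so the result is c.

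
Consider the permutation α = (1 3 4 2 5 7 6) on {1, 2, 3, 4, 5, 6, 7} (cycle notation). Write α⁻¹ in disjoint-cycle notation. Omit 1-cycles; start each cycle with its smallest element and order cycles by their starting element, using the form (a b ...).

The inverse reverses each cycle.
Reversing each cycle of α and rotating so the smallest element leads gives (1 6 7 5 2 4 3).

(1 6 7 5 2 4 3)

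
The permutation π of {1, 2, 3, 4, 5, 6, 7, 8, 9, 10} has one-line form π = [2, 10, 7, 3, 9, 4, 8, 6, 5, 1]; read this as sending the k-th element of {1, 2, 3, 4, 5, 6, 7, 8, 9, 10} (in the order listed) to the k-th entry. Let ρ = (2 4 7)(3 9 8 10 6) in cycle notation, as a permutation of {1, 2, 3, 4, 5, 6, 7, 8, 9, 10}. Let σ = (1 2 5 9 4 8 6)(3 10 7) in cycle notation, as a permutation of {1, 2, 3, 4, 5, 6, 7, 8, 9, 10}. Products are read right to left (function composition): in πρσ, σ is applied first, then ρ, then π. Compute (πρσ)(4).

1

(πρσ)(4) = π(ρ(σ(4))). σ(4) = 8, then ρ(8) = 10, then π(10) = 1, so the result is 1.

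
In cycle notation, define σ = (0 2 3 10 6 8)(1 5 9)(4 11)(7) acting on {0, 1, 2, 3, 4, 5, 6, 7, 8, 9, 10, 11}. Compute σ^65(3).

2

3 lies in the 6-cycle (0 2 3 10 6 8).
Powers repeat with period 6 on this cycle, and 65 mod 6 = 5, so σ^65(3) = σ^5(3).
Advancing 5 steps from 3: 3 → 10 → 6 → 8 → 0 → 2.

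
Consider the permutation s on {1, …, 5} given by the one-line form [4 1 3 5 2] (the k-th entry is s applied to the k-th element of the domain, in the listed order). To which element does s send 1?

1 is element number 1 of the domain, and entry number 1 of the one-line form is 4, so s(1) = 4.

4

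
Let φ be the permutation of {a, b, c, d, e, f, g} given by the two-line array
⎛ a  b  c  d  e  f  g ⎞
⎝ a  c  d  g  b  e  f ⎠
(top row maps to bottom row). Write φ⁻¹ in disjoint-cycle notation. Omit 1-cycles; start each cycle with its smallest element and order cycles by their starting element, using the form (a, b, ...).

(b, e, f, g, d, c)

The cycle decomposition of φ is (b, c, d, g, f, e).
The inverse reverses every cycle; in canonical form, φ⁻¹ = (b, e, f, g, d, c).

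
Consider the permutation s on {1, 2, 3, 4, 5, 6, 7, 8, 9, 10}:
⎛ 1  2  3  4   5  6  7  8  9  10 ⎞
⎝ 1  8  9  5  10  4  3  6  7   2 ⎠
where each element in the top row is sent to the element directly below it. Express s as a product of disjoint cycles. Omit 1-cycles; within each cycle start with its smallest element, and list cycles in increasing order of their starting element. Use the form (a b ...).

Iterating s from 2 gives 2 → 8 → 6 → 4 → 5 → 10 → 2; that is the 6-cycle (2 8 6 4 5 10).
Repeating from the next unused element and collecting all non-trivial cycles gives (2 8 6 4 5 10)(3 9 7).

(2 8 6 4 5 10)(3 9 7)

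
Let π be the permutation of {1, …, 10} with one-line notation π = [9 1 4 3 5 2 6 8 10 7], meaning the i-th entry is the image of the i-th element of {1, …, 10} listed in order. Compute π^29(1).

Tracing 1 → 9 → … returns to 1 after 6 steps, so 1 lies in a 6-cycle (1 9 10 7 6 2).
Since the cycle has length 6, π^29 acts on it the same as π^5 (29 mod 6 = 5).
Advancing 5 steps from 1: 1 → 9 → 10 → 7 → 6 → 2.

2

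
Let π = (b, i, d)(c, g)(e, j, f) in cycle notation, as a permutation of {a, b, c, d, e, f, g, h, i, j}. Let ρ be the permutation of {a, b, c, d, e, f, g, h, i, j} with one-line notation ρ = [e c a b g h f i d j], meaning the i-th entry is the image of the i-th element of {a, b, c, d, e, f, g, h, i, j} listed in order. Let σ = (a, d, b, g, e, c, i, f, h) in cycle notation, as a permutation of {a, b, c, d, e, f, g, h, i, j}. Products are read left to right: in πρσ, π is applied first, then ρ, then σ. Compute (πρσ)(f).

e

Apply the permutations in order: π(f) = e, then ρ(e) = g, then σ(g) = e. So (πρσ)(f) = e.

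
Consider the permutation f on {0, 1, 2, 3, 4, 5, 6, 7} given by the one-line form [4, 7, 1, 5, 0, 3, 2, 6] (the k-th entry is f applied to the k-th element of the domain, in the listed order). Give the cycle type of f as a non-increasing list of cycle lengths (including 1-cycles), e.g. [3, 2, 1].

[4, 2, 2]

The disjoint cycles are (0 4)(1 7 6 2)(3 5), with lengths 4, 2, 2 in non-increasing order.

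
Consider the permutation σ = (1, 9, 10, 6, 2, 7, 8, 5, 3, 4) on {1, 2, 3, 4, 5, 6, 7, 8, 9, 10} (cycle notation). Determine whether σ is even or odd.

The cycle lengths are 10.
A cycle is odd iff its length is even; σ has 1 even-length cycle, so sgn(σ) = (−1)^1 and σ is odd.

odd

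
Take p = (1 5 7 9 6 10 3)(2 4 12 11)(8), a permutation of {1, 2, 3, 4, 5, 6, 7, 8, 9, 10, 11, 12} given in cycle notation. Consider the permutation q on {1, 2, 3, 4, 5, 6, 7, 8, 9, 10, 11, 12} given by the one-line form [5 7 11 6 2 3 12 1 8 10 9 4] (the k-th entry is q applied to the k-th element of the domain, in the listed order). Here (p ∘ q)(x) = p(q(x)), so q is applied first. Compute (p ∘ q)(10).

3

q(10) = 10, then p(10) = 3; composing gives (p ∘ q)(10) = 3.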